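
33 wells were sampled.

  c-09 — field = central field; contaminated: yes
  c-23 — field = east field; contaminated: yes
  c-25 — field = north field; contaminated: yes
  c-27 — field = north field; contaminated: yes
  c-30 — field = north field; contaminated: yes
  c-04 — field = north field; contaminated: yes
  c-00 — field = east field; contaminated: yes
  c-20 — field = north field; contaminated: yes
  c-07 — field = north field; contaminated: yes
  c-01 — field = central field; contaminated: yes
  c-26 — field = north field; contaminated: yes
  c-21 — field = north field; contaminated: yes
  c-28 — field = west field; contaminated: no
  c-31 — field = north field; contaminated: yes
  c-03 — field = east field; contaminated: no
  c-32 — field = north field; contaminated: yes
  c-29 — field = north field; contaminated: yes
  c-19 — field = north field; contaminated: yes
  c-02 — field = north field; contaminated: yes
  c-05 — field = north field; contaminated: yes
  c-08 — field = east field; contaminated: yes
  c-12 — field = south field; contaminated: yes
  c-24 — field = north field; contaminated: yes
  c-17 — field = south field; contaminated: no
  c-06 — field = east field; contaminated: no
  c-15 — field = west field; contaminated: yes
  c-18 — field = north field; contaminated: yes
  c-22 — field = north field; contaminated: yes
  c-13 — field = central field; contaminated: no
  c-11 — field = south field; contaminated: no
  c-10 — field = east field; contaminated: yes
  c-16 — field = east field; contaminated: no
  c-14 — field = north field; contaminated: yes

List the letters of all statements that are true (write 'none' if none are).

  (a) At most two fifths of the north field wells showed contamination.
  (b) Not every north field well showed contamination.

|A| = 18, |A ∩ B| = 18, |A ∖ B| = 0.
(a) |A ∩ B| / |A| ≤ 2/5: fails.
(b) A ⊄ B (|A ∖ B| ≥ 1): fails.

none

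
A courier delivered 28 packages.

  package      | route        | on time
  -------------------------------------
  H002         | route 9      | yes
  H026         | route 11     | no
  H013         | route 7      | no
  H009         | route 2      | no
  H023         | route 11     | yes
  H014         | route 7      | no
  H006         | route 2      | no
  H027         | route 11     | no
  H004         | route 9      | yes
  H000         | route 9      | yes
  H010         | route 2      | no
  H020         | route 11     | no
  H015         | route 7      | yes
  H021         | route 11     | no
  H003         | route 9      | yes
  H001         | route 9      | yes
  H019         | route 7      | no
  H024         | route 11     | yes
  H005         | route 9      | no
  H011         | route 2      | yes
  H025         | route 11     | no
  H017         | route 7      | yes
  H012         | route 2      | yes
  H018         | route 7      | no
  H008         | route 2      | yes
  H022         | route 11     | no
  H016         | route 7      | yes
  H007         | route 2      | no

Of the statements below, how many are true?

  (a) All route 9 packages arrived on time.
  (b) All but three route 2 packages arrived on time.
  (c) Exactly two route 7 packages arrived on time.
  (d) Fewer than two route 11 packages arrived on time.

(a) route 9: |A| = 6, |A ∩ B| = 5; needs A ⊆ B, i.e. every element of A is in B (|A ∖ B| = 0) — false.
(b) route 2: |A| = 7, |A ∩ B| = 3; needs |A ∖ B| = 3 — false.
(c) route 7: |A| = 7, |A ∩ B| = 3; needs |A ∩ B| = 2 — false.
(d) route 11: |A| = 8, |A ∩ B| = 2; needs |A ∩ B| < 2 — false.

0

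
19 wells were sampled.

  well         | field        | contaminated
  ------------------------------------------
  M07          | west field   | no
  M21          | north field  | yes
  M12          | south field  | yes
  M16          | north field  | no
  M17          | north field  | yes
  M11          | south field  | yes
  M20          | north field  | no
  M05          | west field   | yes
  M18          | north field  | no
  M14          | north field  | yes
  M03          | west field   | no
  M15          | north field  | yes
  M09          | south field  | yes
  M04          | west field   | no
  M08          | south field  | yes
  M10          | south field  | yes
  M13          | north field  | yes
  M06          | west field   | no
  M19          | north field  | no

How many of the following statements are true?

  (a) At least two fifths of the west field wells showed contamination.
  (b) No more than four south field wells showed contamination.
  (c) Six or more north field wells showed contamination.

(a) west field: |A| = 5, |A ∩ B| = 1; needs |A ∩ B| / |A| ≥ 2/5 — false.
(b) south field: |A| = 5, |A ∩ B| = 5; needs |A ∩ B| ≤ 4 — false.
(c) north field: |A| = 9, |A ∩ B| = 5; needs |A ∩ B| ≥ 6 — false.

0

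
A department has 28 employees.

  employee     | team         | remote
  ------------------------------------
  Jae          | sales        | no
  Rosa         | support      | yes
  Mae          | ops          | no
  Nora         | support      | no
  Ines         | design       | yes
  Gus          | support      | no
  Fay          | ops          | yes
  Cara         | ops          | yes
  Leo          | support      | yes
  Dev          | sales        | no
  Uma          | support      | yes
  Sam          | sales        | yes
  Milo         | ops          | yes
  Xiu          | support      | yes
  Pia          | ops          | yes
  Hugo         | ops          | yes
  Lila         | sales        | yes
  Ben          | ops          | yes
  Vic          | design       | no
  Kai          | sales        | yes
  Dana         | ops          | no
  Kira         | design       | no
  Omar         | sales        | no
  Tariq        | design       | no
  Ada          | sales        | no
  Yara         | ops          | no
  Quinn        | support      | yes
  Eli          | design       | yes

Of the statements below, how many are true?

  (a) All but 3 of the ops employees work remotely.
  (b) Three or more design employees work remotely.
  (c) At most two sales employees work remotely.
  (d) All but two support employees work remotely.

2

(a) ops: |A| = 9, |A ∩ B| = 6; needs |A ∖ B| = 3 — true.
(b) design: |A| = 5, |A ∩ B| = 2; needs |A ∩ B| ≥ 3 — false.
(c) sales: |A| = 7, |A ∩ B| = 3; needs |A ∩ B| ≤ 2 — false.
(d) support: |A| = 7, |A ∩ B| = 5; needs |A ∖ B| = 2 — true.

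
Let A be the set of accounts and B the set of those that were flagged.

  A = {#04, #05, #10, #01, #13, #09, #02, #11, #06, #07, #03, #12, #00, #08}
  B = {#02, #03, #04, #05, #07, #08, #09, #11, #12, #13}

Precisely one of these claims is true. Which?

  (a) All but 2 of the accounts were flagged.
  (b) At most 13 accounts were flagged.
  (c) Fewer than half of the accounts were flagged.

|A| = 14, |A ∩ B| = 10, |A ∖ B| = 4.
(a) requires |A ∖ B| = 2: false.
(b) requires |A ∩ B| ≤ 13: true.
(c) requires |A ∩ B| < |A ∖ B|: false.

(b)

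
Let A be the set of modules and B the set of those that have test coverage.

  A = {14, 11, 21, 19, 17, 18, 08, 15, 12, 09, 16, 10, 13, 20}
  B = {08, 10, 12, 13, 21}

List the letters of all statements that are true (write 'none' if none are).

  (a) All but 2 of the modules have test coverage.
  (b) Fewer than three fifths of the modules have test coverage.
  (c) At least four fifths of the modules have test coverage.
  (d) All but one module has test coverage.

(b)

|A| = 14, |A ∩ B| = 5, |A ∖ B| = 9.
(a) |A ∖ B| = 2: fails.
(b) |A ∩ B| / |A| < 3/5: holds.
(c) |A ∩ B| / |A| ≥ 4/5: fails.
(d) |A ∖ B| = 1: fails.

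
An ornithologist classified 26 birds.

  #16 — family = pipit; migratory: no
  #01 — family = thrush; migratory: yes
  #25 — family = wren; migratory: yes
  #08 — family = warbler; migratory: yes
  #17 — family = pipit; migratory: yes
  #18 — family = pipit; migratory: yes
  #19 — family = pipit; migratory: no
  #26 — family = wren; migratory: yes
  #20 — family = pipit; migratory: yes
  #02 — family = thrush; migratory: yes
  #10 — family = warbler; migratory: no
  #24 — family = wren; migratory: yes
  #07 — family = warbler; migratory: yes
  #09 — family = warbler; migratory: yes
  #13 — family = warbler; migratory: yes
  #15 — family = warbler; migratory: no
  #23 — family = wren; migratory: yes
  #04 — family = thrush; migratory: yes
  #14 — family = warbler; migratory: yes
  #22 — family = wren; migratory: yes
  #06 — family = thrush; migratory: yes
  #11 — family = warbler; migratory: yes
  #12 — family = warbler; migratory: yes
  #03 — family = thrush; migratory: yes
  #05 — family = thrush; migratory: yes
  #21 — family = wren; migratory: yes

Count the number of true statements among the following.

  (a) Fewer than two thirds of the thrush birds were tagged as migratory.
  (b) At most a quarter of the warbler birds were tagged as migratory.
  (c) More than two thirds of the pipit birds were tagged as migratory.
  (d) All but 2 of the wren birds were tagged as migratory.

(a) thrush: |A| = 6, |A ∩ B| = 6; needs |A ∩ B| / |A| < 2/3 — false.
(b) warbler: |A| = 9, |A ∩ B| = 7; needs |A ∩ B| / |A| ≤ 1/4 — false.
(c) pipit: |A| = 5, |A ∩ B| = 3; needs |A ∩ B| / |A| > 2/3 — false.
(d) wren: |A| = 6, |A ∩ B| = 6; needs |A ∖ B| = 2 — false.

0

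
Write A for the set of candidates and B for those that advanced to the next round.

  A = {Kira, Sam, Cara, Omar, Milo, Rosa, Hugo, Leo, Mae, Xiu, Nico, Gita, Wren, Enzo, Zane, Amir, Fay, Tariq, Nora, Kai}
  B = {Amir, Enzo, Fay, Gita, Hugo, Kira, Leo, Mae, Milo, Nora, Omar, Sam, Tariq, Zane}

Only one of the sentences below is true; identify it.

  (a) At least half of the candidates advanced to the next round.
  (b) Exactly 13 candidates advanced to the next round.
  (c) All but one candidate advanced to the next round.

(a)

|A| = 20, |A ∩ B| = 14, |A ∖ B| = 6.
(a) requires |A ∩ B| ≥ |A ∖ B|: true.
(b) requires |A ∩ B| = 13: false.
(c) requires |A ∖ B| = 1: false.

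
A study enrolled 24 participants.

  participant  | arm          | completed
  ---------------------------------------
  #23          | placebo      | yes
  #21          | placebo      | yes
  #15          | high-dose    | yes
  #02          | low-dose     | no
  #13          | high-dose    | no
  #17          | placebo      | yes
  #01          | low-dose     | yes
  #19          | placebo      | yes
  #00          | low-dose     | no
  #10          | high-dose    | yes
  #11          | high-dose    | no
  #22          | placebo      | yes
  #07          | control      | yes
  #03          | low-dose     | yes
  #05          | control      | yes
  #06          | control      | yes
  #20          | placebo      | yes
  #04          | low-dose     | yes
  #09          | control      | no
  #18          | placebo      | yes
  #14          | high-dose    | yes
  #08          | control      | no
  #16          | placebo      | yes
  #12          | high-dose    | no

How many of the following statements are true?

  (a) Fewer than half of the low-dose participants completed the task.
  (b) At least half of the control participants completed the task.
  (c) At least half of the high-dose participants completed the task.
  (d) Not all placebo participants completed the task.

(a) low-dose: |A| = 5, |A ∩ B| = 3; needs |A ∩ B| < |A ∖ B| — false.
(b) control: |A| = 5, |A ∩ B| = 3; needs |A ∩ B| ≥ |A ∖ B| — true.
(c) high-dose: |A| = 6, |A ∩ B| = 3; needs |A ∩ B| ≥ |A ∖ B| — true.
(d) placebo: |A| = 8, |A ∩ B| = 8; needs A ⊄ B (|A ∖ B| ≥ 1) — false.

2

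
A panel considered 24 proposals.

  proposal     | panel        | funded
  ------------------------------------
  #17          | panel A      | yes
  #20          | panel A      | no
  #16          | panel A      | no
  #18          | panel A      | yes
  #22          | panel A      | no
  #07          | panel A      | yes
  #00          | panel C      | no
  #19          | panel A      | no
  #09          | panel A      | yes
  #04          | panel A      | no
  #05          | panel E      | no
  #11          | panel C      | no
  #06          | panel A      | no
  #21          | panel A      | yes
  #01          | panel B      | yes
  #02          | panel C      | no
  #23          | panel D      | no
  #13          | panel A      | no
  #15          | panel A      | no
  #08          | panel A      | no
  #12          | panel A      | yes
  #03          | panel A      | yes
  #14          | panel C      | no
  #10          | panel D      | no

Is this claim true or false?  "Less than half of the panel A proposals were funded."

True

The determiner here denotes the relation: |A ∩ B| < |A ∖ B|.
|A| = 16, |A ∩ B| = 7, |A ∖ B| = 9.
7 < 9, so the statement is true.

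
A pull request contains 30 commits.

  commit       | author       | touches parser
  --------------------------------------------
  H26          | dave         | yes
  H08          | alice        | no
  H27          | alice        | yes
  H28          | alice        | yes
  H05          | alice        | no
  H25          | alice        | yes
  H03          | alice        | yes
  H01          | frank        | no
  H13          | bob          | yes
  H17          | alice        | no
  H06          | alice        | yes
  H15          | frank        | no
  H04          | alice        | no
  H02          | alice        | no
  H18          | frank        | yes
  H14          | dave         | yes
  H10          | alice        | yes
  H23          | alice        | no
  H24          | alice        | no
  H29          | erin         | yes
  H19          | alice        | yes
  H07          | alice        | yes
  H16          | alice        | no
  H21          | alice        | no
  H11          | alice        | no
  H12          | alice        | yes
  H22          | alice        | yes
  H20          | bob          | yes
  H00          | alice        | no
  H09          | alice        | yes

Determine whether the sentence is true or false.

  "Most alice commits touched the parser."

False

The determiner here denotes the relation: |A ∩ B| > |A ∖ B|.
|A| = 22, |A ∩ B| = 11, |A ∖ B| = 11.
11 = 11, so the statement is false.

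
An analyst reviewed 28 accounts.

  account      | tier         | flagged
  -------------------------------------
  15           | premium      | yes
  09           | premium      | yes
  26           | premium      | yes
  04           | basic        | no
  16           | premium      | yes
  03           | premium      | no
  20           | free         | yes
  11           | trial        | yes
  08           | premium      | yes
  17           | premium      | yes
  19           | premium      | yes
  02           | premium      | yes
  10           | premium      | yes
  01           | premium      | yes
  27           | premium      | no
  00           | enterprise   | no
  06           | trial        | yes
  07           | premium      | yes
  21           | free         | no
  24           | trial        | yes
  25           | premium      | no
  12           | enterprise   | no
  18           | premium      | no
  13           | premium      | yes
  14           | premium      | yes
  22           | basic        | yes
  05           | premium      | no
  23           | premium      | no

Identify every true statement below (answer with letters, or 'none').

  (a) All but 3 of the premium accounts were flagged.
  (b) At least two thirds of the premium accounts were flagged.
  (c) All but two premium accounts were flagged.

(b)

|A| = 19, |A ∩ B| = 13, |A ∖ B| = 6.
(a) |A ∖ B| = 3: fails.
(b) |A ∩ B| / |A| ≥ 2/3: holds.
(c) |A ∖ B| = 2: fails.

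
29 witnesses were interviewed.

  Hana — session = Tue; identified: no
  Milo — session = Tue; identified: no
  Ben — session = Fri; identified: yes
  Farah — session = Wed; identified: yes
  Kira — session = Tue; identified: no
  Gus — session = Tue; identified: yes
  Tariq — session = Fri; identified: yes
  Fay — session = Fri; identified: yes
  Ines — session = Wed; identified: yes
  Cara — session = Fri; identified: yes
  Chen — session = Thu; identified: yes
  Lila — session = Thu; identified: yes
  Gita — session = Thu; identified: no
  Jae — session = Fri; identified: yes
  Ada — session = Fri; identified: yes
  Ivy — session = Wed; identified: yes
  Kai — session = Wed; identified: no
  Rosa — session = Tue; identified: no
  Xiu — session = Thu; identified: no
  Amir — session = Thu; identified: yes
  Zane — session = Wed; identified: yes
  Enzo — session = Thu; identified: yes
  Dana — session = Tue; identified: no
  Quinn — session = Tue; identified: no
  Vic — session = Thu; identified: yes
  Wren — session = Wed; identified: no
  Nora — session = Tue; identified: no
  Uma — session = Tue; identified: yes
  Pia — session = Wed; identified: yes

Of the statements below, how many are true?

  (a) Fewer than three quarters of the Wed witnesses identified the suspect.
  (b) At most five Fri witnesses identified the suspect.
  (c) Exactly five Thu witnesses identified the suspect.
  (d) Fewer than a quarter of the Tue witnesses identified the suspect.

(a) Wed: |A| = 7, |A ∩ B| = 5; needs |A ∩ B| / |A| < 3/4 — true.
(b) Fri: |A| = 6, |A ∩ B| = 6; needs |A ∩ B| ≤ 5 — false.
(c) Thu: |A| = 7, |A ∩ B| = 5; needs |A ∩ B| = 5 — true.
(d) Tue: |A| = 9, |A ∩ B| = 2; needs |A ∩ B| / |A| < 1/4 — true.

3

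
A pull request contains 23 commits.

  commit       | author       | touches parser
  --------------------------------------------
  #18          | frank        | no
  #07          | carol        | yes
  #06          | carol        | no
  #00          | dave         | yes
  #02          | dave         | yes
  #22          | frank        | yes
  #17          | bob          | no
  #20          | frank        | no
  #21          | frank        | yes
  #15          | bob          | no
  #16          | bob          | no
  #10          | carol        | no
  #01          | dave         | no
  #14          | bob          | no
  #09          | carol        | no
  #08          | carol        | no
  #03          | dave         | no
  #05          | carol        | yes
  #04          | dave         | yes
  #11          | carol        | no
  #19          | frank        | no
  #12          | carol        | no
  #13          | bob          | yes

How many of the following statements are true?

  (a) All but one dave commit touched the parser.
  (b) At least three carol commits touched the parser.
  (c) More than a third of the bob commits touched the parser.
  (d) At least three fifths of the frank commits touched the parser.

(a) dave: |A| = 5, |A ∩ B| = 3; needs |A ∖ B| = 1 — false.
(b) carol: |A| = 8, |A ∩ B| = 2; needs |A ∩ B| ≥ 3 — false.
(c) bob: |A| = 5, |A ∩ B| = 1; needs |A ∩ B| / |A| > 1/3 — false.
(d) frank: |A| = 5, |A ∩ B| = 2; needs |A ∩ B| / |A| ≥ 3/5 — false.

0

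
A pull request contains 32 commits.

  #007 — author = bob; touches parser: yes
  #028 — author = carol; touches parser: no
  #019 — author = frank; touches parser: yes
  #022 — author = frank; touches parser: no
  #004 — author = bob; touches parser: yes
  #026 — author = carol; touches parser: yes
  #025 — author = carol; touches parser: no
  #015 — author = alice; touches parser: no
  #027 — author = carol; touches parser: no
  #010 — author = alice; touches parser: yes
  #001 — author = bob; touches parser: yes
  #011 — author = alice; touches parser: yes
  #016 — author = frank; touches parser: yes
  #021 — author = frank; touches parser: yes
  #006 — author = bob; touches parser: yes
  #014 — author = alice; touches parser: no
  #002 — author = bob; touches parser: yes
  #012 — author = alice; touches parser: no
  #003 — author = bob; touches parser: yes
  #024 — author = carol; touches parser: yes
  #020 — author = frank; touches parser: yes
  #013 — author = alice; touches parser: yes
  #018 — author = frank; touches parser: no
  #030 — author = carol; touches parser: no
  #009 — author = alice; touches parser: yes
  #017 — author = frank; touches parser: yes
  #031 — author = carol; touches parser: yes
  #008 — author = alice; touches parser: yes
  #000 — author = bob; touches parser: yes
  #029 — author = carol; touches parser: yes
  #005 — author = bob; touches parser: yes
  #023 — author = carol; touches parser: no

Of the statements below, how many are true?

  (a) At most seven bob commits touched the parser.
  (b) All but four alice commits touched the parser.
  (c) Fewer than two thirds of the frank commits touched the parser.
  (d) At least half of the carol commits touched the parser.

(a) bob: |A| = 8, |A ∩ B| = 8; needs |A ∩ B| ≤ 7 — false.
(b) alice: |A| = 8, |A ∩ B| = 5; needs |A ∖ B| = 4 — false.
(c) frank: |A| = 7, |A ∩ B| = 5; needs |A ∩ B| / |A| < 2/3 — false.
(d) carol: |A| = 9, |A ∩ B| = 4; needs |A ∩ B| ≥ |A ∖ B| — false.

0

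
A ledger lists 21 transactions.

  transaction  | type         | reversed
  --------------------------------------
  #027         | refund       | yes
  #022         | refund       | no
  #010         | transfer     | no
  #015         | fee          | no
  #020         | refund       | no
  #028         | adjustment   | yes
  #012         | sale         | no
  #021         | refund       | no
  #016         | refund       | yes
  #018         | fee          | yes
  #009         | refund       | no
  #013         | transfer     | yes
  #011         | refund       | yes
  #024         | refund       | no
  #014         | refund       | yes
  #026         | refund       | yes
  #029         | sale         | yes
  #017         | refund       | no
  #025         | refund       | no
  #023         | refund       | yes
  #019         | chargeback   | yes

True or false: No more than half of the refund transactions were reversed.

The determiner here denotes the relation: |A ∩ B| ≤ |A ∖ B|.
A (the restrictor) = {#027, #022, #020, #021, #016, #009, #011, #024, #014, #026, #017, #025, #023}, |A| = 13.
A ∩ B = {#027, #016, #011, #014, #026, #023}, so |A ∩ B| = 6.
A ∖ B = {#022, #020, #021, #009, #024, #017, #025}, so |A ∖ B| = 7.
6 < 7, so the statement is true.

True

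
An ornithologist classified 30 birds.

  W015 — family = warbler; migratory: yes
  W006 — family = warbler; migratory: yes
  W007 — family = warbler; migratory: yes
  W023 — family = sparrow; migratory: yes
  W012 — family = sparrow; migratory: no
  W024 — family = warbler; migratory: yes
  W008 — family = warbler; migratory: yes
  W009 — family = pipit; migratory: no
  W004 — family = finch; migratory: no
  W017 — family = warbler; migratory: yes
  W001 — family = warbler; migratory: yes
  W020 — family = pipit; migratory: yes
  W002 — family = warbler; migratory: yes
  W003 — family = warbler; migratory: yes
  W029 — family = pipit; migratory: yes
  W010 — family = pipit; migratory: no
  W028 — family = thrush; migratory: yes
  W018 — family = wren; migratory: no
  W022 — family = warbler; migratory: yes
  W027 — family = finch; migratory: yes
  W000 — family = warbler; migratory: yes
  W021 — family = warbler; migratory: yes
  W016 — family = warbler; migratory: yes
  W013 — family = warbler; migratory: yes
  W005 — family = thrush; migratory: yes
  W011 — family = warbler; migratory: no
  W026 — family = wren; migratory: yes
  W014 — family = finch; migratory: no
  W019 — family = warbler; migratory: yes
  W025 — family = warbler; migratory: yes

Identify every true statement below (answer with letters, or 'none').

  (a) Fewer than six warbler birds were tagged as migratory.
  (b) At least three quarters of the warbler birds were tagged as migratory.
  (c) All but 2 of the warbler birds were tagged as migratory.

(b)

|A| = 17, |A ∩ B| = 16, |A ∖ B| = 1.
(a) |A ∩ B| < 6: fails.
(b) |A ∩ B| / |A| ≥ 3/4: holds.
(c) |A ∖ B| = 2: fails.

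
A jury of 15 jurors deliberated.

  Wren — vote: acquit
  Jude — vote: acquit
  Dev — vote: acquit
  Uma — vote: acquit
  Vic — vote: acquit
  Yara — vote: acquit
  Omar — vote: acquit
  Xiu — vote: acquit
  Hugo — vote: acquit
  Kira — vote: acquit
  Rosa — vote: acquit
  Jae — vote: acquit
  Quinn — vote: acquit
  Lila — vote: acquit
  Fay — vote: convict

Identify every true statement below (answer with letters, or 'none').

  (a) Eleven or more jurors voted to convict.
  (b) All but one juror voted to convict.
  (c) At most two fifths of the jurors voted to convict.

|A| = 15, |A ∩ B| = 1, |A ∖ B| = 14.
(a) |A ∩ B| ≥ 11: fails.
(b) |A ∖ B| = 1: fails.
(c) |A ∩ B| / |A| ≤ 2/5: holds.

(c)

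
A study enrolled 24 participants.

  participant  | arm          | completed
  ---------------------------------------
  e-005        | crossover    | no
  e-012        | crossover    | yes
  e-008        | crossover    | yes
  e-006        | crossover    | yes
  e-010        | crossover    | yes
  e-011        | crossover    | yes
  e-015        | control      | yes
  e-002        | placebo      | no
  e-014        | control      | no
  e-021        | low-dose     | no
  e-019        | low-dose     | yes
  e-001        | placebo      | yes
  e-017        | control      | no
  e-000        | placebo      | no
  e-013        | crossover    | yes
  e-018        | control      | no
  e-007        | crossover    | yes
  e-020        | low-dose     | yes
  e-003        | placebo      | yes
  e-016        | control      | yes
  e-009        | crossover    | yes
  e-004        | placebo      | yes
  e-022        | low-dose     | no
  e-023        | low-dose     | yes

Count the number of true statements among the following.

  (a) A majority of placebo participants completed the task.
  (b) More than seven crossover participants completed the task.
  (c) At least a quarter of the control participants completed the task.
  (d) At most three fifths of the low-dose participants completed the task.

(a) placebo: |A| = 5, |A ∩ B| = 3; needs |A ∩ B| > |A ∖ B| — true.
(b) crossover: |A| = 9, |A ∩ B| = 8; needs |A ∩ B| > 7 — true.
(c) control: |A| = 5, |A ∩ B| = 2; needs |A ∩ B| / |A| ≥ 1/4 — true.
(d) low-dose: |A| = 5, |A ∩ B| = 3; needs |A ∩ B| / |A| ≤ 3/5 — true.

4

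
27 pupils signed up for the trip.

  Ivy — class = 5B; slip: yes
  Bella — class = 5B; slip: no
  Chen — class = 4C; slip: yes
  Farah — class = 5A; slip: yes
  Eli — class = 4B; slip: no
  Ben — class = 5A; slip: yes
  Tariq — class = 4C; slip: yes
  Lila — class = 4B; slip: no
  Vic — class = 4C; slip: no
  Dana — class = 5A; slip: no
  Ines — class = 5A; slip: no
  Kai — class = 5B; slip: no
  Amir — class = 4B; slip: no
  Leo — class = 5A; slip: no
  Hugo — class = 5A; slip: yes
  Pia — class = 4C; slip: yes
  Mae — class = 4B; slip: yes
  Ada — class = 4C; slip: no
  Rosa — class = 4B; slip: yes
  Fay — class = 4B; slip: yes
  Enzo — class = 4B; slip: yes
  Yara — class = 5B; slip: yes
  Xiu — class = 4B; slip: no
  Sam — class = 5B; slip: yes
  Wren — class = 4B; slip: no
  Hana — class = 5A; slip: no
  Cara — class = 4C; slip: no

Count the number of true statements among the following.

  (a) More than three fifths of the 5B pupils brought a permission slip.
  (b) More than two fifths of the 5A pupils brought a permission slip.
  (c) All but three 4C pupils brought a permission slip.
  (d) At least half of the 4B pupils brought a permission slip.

(a) 5B: |A| = 5, |A ∩ B| = 3; needs |A ∩ B| / |A| > 3/5 — false.
(b) 5A: |A| = 7, |A ∩ B| = 3; needs |A ∩ B| / |A| > 2/5 — true.
(c) 4C: |A| = 6, |A ∩ B| = 3; needs |A ∖ B| = 3 — true.
(d) 4B: |A| = 9, |A ∩ B| = 4; needs |A ∩ B| ≥ |A ∖ B| — false.

2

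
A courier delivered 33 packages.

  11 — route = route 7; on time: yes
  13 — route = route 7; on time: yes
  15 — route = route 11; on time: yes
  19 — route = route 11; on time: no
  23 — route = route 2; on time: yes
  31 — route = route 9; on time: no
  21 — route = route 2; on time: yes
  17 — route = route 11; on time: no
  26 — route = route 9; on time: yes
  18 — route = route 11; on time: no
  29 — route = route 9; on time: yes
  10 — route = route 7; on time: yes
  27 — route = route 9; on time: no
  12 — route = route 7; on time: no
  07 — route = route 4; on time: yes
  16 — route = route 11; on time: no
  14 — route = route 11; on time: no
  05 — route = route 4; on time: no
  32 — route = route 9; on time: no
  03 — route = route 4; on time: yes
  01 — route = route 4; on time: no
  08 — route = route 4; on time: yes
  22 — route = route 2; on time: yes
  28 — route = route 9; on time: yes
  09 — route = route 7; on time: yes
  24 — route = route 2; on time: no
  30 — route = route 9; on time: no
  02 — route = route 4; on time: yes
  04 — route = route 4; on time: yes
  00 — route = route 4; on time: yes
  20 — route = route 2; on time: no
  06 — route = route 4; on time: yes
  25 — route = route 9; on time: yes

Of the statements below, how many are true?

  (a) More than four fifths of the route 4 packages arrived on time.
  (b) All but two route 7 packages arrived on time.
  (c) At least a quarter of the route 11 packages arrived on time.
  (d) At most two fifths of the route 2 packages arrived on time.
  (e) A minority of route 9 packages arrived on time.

0

(a) route 4: |A| = 9, |A ∩ B| = 7; needs |A ∩ B| / |A| > 4/5 — false.
(b) route 7: |A| = 5, |A ∩ B| = 4; needs |A ∖ B| = 2 — false.
(c) route 11: |A| = 6, |A ∩ B| = 1; needs |A ∩ B| / |A| ≥ 1/4 — false.
(d) route 2: |A| = 5, |A ∩ B| = 3; needs |A ∩ B| / |A| ≤ 2/5 — false.
(e) route 9: |A| = 8, |A ∩ B| = 4; needs |A ∩ B| < |A ∖ B| — false.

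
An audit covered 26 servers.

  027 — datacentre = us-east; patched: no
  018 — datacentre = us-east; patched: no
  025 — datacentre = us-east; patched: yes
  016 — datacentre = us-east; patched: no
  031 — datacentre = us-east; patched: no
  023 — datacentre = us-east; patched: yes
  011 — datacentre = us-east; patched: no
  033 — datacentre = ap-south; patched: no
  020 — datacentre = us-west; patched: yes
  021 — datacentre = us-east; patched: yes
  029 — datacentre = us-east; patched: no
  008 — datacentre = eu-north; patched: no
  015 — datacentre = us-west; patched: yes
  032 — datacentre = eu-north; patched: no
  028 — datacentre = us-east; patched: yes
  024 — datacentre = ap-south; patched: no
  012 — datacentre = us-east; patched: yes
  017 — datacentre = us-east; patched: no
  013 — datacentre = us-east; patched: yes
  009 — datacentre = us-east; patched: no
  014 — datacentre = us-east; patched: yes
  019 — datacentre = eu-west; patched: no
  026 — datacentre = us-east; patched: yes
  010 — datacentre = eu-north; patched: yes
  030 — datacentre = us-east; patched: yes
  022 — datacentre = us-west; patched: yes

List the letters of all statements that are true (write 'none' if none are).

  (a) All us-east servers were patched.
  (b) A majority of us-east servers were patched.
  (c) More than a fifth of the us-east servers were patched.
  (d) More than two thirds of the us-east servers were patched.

|A| = 17, |A ∩ B| = 9, |A ∖ B| = 8.
(a) A ⊆ B, i.e. every element of A is in B (|A ∖ B| = 0): fails.
(b) |A ∩ B| > |A ∖ B|: holds.
(c) |A ∩ B| / |A| > 1/5: holds.
(d) |A ∩ B| / |A| > 2/3: fails.

(b), (c)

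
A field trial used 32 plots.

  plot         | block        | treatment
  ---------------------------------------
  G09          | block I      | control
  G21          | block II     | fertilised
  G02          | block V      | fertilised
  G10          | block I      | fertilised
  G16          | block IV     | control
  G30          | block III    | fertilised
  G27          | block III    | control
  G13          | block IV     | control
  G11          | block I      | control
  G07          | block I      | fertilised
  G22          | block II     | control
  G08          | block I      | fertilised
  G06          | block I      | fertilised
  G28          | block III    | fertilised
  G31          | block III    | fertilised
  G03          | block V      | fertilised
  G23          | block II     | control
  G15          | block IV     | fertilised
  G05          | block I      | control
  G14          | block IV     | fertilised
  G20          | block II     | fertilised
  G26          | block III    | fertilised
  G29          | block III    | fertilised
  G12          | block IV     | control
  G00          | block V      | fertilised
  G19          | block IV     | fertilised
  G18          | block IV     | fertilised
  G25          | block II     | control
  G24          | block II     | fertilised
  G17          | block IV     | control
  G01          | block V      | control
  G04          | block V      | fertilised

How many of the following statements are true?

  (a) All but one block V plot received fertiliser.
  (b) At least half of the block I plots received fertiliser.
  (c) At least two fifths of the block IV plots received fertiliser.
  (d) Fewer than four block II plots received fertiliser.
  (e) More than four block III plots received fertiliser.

5

(a) block V: |A| = 5, |A ∩ B| = 4; needs |A ∖ B| = 1 — true.
(b) block I: |A| = 7, |A ∩ B| = 4; needs |A ∩ B| ≥ |A ∖ B| — true.
(c) block IV: |A| = 8, |A ∩ B| = 4; needs |A ∩ B| / |A| ≥ 2/5 — true.
(d) block II: |A| = 6, |A ∩ B| = 3; needs |A ∩ B| < 4 — true.
(e) block III: |A| = 6, |A ∩ B| = 5; needs |A ∩ B| > 4 — true.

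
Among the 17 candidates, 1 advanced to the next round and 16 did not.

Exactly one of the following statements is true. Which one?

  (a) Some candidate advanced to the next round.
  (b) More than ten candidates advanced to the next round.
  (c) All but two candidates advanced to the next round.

|A| = 17, |A ∩ B| = 1, |A ∖ B| = 16.
(a) requires A ∩ B ≠ ∅ (|A ∩ B| ≥ 1): true.
(b) requires |A ∩ B| > 10: false.
(c) requires |A ∖ B| = 2: false.

(a)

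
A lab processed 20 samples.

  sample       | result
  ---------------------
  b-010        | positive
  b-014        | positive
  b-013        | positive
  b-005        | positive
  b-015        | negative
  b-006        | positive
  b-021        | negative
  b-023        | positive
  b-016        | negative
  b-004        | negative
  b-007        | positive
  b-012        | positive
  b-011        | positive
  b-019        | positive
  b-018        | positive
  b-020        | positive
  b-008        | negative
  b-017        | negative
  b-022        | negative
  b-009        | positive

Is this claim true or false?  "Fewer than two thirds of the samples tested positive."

True

Truth condition: |A ∩ B| / |A| < 2/3.
|A| = 20, |A ∩ B| = 13, |A ∖ B| = 7.
|A ∩ B|/|A| = 13/20, so the statement is true.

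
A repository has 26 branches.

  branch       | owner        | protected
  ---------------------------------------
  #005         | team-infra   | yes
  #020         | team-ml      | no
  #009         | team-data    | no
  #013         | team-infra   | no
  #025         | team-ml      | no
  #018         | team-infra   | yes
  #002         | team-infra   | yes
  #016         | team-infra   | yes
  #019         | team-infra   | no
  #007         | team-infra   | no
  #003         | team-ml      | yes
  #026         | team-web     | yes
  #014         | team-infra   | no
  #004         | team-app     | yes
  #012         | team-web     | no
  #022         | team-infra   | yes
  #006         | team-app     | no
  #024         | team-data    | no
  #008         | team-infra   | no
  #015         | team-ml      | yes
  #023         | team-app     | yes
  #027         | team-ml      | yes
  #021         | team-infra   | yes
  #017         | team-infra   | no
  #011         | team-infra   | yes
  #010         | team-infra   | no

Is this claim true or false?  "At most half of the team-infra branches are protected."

'At most half of the team-infra branches are protected' holds iff |A ∩ B| ≤ |A ∖ B|.
A (the restrictor) = {#005, #013, #018, #002, #016, #019, #007, #014, #022, #008, #021, #017, #011, #010}, |A| = 14.
A ∩ B = {#005, #018, #002, #016, #022, #021, #011}, so |A ∩ B| = 7.
A ∖ B = {#013, #019, #007, #014, #008, #017, #010}, so |A ∖ B| = 7.
7 = 7, so the statement is true.

True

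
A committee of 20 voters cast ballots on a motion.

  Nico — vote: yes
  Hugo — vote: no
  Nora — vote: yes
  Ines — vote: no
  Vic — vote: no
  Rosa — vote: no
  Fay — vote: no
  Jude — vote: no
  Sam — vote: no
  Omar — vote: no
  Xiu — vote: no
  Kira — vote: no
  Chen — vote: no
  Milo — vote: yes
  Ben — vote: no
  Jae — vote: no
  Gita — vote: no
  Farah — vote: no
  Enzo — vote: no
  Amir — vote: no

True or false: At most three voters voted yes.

True

Truth condition: |A ∩ B| ≤ 3.
|A| = 20, |A ∩ B| = 3, |A ∖ B| = 17.
|A ∩ B| = 3, so the statement is true.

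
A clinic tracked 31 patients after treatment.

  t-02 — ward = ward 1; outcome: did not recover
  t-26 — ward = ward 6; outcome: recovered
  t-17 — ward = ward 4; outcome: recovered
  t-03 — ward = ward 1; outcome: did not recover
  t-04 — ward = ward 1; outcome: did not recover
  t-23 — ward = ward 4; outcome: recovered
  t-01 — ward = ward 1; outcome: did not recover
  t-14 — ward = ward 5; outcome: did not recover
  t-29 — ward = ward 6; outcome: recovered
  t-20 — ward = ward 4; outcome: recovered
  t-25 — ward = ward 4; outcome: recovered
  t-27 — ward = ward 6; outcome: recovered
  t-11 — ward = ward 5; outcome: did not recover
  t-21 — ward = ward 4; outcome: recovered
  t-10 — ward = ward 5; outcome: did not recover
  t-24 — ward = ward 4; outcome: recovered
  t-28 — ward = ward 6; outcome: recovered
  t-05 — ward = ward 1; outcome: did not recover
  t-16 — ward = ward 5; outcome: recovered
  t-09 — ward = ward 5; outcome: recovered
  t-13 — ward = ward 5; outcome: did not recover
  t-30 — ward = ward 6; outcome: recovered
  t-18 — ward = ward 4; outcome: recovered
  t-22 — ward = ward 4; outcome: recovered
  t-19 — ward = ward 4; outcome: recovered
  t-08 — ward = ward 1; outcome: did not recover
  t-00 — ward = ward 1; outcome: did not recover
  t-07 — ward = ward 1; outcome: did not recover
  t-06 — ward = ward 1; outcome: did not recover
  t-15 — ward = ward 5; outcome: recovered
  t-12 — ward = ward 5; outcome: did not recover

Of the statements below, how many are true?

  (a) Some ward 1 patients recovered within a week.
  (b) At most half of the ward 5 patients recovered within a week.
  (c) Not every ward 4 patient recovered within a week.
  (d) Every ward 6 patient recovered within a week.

(a) ward 1: |A| = 9, |A ∩ B| = 0; needs A ∩ B ≠ ∅ (|A ∩ B| ≥ 1) — false.
(b) ward 5: |A| = 8, |A ∩ B| = 3; needs |A ∩ B| ≤ |A ∖ B| — true.
(c) ward 4: |A| = 9, |A ∩ B| = 9; needs A ⊄ B (|A ∖ B| ≥ 1) — false.
(d) ward 6: |A| = 5, |A ∩ B| = 5; needs A ⊆ B, i.e. every element of A is in B (|A ∖ B| = 0) — true.

2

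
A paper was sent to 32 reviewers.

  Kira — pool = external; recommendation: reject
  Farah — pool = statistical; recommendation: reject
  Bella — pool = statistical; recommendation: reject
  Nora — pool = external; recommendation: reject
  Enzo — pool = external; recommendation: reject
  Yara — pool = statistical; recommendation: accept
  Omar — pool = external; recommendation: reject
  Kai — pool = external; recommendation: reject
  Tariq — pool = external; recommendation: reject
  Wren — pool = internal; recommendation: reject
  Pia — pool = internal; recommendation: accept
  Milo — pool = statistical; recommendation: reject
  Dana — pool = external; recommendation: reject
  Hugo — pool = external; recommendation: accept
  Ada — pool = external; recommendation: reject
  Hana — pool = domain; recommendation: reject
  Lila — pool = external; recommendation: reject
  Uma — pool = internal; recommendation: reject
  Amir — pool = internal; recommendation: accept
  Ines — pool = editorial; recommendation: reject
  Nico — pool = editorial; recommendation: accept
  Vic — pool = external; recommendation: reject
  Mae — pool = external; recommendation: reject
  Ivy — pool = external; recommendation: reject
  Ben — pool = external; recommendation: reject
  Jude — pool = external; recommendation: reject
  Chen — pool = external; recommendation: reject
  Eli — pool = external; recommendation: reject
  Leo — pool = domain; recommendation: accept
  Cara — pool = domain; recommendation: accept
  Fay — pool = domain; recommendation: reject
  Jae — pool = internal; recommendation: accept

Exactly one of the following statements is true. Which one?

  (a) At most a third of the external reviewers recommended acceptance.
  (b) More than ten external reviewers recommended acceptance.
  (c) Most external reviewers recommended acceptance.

(a)

|A| = 17, |A ∩ B| = 1, |A ∖ B| = 16.
(a) requires |A ∩ B| / |A| ≤ 1/3: true.
(b) requires |A ∩ B| > 10: false.
(c) requires |A ∩ B| > |A ∖ B|: false.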